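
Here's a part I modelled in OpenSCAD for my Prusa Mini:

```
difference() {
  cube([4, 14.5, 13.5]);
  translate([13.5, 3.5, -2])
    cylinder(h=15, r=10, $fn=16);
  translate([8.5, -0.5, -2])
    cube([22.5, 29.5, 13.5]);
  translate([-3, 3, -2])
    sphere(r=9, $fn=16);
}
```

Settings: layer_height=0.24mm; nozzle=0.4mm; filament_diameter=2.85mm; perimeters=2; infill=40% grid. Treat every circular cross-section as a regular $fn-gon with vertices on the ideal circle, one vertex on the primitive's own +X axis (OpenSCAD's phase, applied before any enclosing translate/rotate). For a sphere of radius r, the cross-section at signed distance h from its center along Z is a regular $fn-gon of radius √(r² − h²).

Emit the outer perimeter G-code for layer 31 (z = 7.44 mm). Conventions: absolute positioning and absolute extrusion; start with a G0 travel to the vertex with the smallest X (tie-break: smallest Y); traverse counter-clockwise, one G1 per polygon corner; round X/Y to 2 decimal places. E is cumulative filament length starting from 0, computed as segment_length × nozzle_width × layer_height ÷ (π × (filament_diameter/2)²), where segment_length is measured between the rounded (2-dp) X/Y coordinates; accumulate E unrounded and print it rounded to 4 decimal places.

G0 X0.00 Y0.00 Z7.44
G1 X4.00 Y0.00 E0.0602
G1 X4.00 Y0.99 E0.0751
G1 X3.50 Y3.50 E0.1136
G1 X4.00 Y6.01 E0.1521
G1 X4.00 Y14.50 E0.2799
G1 X0.00 Y14.50 E0.3401
G1 X0.00 Y0.00 E0.5583

At z = 7.44 mm: the cube is present — its section is the full 4×14.5 rectangle; the r=10 cylinder at (13.5, 3.5) gives a regular 16-gon of circumradius 10 (constant along its height); the cube at (8.5, -0.5) (footprint 22.5×29.5) is included at this height; the sphere at (-3, 3) is not intersected at this z (|z−center|=9.440 > r=9); Taking the first minus the rest: starting from the 4×14.5 cube, the r=10 cylinder at (13.5, 3.5) partially overlaps it — only the 1.26 mm² overlap (of its 306.15 mm²) is removed, clipping the outline; the 22.5×29.5 cube at (8.5, -0.5) misses the remaining region (no effect) — 1 connected region. The outline is a single polygon with 7 vertices. Extrusion per mm of travel: 0.4 × 0.24 / (π × 1.425²) = 0.015048. Accumulating E over each segment gives final E = 0.5583.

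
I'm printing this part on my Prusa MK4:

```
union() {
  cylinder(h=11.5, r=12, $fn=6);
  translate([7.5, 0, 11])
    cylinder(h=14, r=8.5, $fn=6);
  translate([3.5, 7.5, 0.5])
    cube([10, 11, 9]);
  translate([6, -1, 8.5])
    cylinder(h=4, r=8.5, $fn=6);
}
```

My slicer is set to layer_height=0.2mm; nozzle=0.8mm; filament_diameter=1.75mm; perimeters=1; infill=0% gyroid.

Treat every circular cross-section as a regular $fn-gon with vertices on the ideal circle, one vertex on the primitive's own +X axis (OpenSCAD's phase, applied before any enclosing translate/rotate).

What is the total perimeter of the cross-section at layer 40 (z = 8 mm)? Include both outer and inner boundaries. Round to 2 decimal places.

At z = 8 mm: the r=12 cylinder contributes a regular 6-gon of circumradius 12 (perimeter = 2·6·12.000·sin(180°/6) = 72.00 mm); the cylinder at (7.5, 0) is not intersected at this z (z outside [11, 25]); the 10×11 cube at (3.5, 7.5) contributes its full rectangle (perimeter 42.00 mm); the cylinder at (6, -1) does not reach this height (z outside [8.5, 12.5]); Merging all regions: the regions partially overlap (shared area 9.65 mm²), so the edge portions inside another operand are dropped and the merged outline is re-measured after clipping — boundary = 101.10 mm. Overall, the cross-section is a single solid region. Total boundary length (outer) = 101.10 mm.

101.10 mm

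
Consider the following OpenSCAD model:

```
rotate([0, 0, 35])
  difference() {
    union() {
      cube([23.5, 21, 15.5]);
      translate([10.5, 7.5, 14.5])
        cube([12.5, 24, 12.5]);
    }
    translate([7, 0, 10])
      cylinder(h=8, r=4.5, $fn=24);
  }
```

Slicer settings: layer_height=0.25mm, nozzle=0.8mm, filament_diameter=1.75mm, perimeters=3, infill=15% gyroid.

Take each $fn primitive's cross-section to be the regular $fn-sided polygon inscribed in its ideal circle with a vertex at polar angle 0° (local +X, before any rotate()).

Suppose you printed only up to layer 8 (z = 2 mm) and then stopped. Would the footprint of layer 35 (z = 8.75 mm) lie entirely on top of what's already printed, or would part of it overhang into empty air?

entirely on top

Compare the two slices. At z = 2: the cube (footprint 23.5×21) is included at this height (area 493.50 mm²); the cube at (10.5, 7.5) does not reach this height (z outside [14.5, 27]); Merging all regions: only the 23.5×21 cube is present, so the union is just that shape — area = 493.50 mm²; the cylinder at (7, 0) does not reach this height (z outside [10, 18]); After the difference (first − rest): none of the subtracted shapes is present at this height, so that combined region is unchanged — area = 493.50 mm²; (whole slice rotated 35° about Z — lengths, areas and connectivity unchanged). At z = 8.75: the cube (footprint 23.5×21) is included at this height (area 493.50 mm²); the cube at (10.5, 7.5) is not intersected at this z (z outside [14.5, 27]); Taking the union: only the 23.5×21 cube is present, so the union is just that shape — area = 493.50 mm²; the cylinder at (7, 0) is not intersected at this z (z outside [10, 18]); Subtracting the remaining from the first: none of the subtracted shapes is present at this height, so that combined region is unchanged — area = 493.50 mm²; (whole slice rotated 35° about Z — lengths, areas and connectivity unchanged). Checking containment: the cross-section at z = 8.75 is a subset of the cross-section at z = 2.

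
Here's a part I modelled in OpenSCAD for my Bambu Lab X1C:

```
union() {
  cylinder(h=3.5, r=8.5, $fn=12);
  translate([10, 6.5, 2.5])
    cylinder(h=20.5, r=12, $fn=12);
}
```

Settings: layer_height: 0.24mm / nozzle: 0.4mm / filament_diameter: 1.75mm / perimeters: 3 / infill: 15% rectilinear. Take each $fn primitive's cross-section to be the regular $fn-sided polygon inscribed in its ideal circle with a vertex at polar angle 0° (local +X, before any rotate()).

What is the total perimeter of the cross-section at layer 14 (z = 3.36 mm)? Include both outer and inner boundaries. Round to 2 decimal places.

90.41 mm

At z = 3.36 mm: the r=8.5 cylinder gives a regular 12-gon of circumradius 8.5 (constant along its height) (perimeter = 2·12·8.500·sin(180°/12) = 52.80 mm); the r=12 cylinder at (10, 6.5) contributes a regular 12-gon of circumradius 12 (perimeter = 2·12·12.000·sin(180°/12) = 74.54 mm); Combining (union): the regions partially overlap (shared area 89.07 mm²), so the edge portions inside another operand are dropped and the merged outline is re-measured after clipping — boundary = 90.41 mm. Overall, the cross-section is a single solid region. Total boundary length (outer) = 90.41 mm.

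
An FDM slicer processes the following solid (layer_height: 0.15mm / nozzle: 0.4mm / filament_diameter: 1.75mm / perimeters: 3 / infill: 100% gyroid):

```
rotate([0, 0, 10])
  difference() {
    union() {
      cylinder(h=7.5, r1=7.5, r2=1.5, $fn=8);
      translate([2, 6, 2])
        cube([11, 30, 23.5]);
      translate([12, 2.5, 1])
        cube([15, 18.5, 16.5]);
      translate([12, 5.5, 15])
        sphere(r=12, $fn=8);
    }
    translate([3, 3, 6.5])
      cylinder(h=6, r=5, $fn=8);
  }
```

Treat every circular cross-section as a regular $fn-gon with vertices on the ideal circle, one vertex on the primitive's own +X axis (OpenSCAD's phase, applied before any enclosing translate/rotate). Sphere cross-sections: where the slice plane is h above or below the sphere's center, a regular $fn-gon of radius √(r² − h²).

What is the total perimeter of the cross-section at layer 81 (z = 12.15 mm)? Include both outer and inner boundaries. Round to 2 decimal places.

133.59 mm

At z = 12.15 mm: the cone does not reach this height (z outside [0, 7.5]); the cube at (2, 6) (footprint 11×30) is included at this height (perimeter 82.00 mm); the 15×18.5 cube at (12, 2.5) contributes its full rectangle (perimeter 67.00 mm); the sphere at (12, 5.5): section is a regular 8-gon, circumradius = √(r²−h²) = √(12²−2.85²) = 11.657 (perimeter = 2·8·11.657·sin(180°/8) = 71.37 mm); Taking the union: the regions partially overlap (shared area 231.95 mm²), so the edge portions inside another operand are dropped and the merged outline is re-measured after clipping — boundary = 126.35 mm; the r=5 cylinder at (3, 3) contributes a regular 8-gon of circumradius 5 (perimeter = 2·8·5.000·sin(180°/8) = 30.61 mm); Subtracting the remaining from the first: starting from the result so far, the r=5 cylinder at (3, 3) partially overlaps it — only the 48.36 mm² overlap (of its 70.71 mm²) is removed, clipping the outline — boundary = 133.59 mm; (whole slice rotated 10° about Z — lengths, areas and connectivity unchanged). Overall, the cross-section is a single solid region. Total boundary length (outer) = 133.59 mm.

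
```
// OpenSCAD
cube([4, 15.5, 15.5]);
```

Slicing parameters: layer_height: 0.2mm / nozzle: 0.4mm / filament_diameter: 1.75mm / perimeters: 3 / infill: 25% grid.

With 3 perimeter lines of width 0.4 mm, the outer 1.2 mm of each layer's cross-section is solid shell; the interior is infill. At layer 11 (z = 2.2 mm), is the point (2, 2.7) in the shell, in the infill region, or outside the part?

infill

At z = 2.2 mm: the cube (footprint 4×15.5) is included at this height. Overall, the cross-section is a single solid region. The nearest boundary edge runs (4.00, 0.00)→(4.00, 15.50); distance from the point to it = 2.00 mm. The point is inside the cross-section and 2.00 mm from the nearest boundary — more than the 1.2 mm shell width (3 × 0.4), so it's in the infill interior.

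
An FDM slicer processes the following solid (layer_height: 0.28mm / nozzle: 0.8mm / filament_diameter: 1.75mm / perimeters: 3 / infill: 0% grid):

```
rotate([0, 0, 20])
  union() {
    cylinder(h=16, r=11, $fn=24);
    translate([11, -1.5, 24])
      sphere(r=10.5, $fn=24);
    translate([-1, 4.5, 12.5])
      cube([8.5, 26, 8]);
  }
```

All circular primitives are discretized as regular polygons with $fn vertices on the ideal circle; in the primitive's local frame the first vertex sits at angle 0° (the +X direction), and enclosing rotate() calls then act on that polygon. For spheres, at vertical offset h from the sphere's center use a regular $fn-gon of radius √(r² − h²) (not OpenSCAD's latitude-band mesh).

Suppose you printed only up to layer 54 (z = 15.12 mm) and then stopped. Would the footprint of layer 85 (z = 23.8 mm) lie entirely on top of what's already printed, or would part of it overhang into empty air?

part overhangs

Compare the two slices. At z = 15.12: the r=11 cylinder gives a regular 24-gon of circumradius 11 (constant along its height) (area = (24/2)·11.000²·sin(360°/24) = 375.81 mm²); the sphere at (11, -1.5): section is a regular 24-gon, circumradius = √(r²−h²) = √(10.5²−8.88²) = 5.603 (area = (24/2)·5.603²·sin(360°/24) = 97.51 mm²); the 8.5×26 cube at (-1, 4.5) contributes its full rectangle (area 221.00 mm²); Combining (union): the regions partially overlap — summed areas 694.31 mm² minus the doubly-counted overlap 89.41 mm² gives 604.90 mm² — area = 604.90 mm²; (rotated 20° about Z; rotation is an isometry so areas/perimeters/island counts are preserved). At z = 23.8: the cylinder does not reach this height (z outside [0, 16]); the r=10.5 sphere at (11, -1.5) contributes a regular 24-gon of circumradius √(10.5²−0.2²) = 10.498 (area = (24/2)·10.498²·sin(360°/24) = 342.29 mm²); the cube at (-1, 4.5) is not intersected at this z (z outside [12.5, 20.5]); Taking the union: only the r=10.5 sphere at (11, -1.5) is present, so the union is just that shape — area = 342.29 mm²; (rotated 20° about Z; rotation is an isometry so areas/perimeters/island counts are preserved). Checking containment: at z = 23.8 the cross-section extends beyond the z = 15.12 cross-section by about 153.79 mm².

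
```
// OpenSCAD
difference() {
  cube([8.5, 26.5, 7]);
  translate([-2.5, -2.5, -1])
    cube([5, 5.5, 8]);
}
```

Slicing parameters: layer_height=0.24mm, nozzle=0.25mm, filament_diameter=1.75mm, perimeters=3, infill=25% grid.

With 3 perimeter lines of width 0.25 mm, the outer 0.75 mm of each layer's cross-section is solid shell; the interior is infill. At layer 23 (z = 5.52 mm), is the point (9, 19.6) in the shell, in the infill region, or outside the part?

outside

At z = 5.52 mm: the cube is present — its section is the full 8.5×26.5 rectangle; the cube at (-2.5, -2.5) (footprint 5×5.5) is included at this height; Taking the first minus the rest: starting from the 8.5×26.5 cube, the 5×5.5 cube at (-2.5, -2.5) partially overlaps it — only the 7.50 mm² overlap (of its 27.50 mm²) is removed, clipping the outline — 1 connected region. Overall, the cross-section is a single solid region. The nearest boundary edge runs (8.50, 26.50)→(8.50, 0.00); distance from the point to it = 0.50 mm. The point is not inside any of the regions above, so it lies outside the cross-section (0.50 mm from the nearest boundary).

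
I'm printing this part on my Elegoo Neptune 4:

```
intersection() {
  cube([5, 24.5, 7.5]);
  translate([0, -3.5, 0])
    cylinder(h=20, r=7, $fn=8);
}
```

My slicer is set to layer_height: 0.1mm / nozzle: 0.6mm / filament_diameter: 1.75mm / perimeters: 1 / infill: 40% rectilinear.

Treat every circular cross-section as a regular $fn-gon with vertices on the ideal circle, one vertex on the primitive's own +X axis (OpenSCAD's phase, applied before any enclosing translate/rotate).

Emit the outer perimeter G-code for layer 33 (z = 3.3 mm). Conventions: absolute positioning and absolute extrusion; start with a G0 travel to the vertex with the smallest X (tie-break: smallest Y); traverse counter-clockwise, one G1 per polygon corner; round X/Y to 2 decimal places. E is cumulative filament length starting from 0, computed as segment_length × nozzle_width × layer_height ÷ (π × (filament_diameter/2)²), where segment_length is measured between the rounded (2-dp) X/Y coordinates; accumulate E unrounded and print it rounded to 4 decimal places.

G0 X0.00 Y0.00 Z3.30
G1 X5.00 Y0.00 E0.1247
G1 X5.00 Y1.33 E0.1579
G1 X4.95 Y1.45 E0.1611
G1 X0.00 Y3.50 E0.2948
G1 X0.00 Y0.00 E0.3821

At z = 3.3 mm: the cube (footprint 5×24.5) is included at this height; the cylinder at (0, -3.5): section is a regular 8-gon, circumradius r=7; Keeping only the common overlap: the r=7 cylinder at (0, -3.5) partially overlaps the 5×24.5 cube; clipping to the common part keeps 12.32 mm² — 1 connected region. The outline is a single polygon with 5 vertices. Extrusion per mm of travel: 0.6 × 0.1 / (π × 0.875²) = 0.024945. Accumulating E over each segment gives final E = 0.3821.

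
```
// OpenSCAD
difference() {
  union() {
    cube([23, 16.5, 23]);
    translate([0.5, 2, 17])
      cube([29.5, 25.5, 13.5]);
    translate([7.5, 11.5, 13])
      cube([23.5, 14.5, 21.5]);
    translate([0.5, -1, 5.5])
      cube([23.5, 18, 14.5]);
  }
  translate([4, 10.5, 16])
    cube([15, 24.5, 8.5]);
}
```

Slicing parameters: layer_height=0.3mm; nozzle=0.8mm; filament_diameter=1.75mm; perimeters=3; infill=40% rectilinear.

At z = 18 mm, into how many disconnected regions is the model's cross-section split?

At z = 18 mm: the 23×16.5 cube contributes its full rectangle; the 29.5×25.5 cube at (0.5, 2) contributes its full rectangle; the cube at (7.5, 11.5) (footprint 23.5×14.5) is included at this height; the 23.5×18 cube at (0.5, -1) contributes its full rectangle; Combining (union): the regions partially overlap (shared area 1050.00 mm²), so overlapping operands fuse into one piece — 1 connected region; the cube at (4, 10.5) is present — its section is the full 15×24.5 rectangle; After the difference (first − rest): starting from the result so far, the 15×24.5 cube at (4, 10.5) partially overlaps it — only the 255.00 mm² overlap (of its 367.50 mm²) is removed, clipping the outline — 1 connected region. The result has 1 disconnected region.

1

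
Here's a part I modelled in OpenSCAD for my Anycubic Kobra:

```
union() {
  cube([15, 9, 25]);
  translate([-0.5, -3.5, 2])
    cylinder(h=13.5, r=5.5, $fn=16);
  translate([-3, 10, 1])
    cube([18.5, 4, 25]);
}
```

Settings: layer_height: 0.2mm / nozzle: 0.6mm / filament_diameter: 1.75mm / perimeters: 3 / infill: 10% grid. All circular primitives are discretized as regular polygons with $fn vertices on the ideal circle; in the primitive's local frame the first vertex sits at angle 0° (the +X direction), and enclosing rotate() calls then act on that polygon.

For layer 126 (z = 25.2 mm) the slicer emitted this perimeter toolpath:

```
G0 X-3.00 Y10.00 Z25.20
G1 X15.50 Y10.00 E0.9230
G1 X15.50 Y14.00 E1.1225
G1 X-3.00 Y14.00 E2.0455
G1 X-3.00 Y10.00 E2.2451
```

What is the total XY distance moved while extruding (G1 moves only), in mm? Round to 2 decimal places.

45.00 mm

Sum the Euclidean lengths of each G1 segment: total = 45.00 mm.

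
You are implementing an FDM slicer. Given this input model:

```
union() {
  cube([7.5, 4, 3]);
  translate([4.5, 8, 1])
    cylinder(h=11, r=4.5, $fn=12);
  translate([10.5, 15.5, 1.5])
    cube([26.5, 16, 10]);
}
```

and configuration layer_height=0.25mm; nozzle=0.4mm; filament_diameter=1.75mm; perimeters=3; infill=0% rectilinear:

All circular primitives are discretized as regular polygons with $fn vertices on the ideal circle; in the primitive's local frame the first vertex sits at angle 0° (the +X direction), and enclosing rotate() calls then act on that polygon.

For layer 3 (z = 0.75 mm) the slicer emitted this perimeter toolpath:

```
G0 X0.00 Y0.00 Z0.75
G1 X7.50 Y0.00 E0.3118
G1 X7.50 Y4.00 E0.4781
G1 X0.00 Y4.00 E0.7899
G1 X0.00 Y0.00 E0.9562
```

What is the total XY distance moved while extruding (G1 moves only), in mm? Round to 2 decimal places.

23.00 mm

Sum the Euclidean lengths of each G1 segment: total = 23.00 mm.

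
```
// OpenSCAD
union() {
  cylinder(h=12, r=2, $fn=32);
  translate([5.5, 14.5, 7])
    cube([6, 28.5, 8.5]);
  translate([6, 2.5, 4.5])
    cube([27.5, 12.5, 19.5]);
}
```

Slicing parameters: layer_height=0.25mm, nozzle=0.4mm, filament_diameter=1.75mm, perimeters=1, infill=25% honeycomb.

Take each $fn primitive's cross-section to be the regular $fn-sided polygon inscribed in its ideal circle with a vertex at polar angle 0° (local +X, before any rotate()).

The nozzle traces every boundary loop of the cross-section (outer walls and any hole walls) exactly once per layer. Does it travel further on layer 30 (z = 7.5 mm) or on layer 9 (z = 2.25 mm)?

Layer 30 (z = 7.5): the cylinder: section is a regular 32-gon, circumradius r=2 (perimeter = 2·32·2.000·sin(180°/32) = 12.55 mm); the 6×28.5 cube at (5.5, 14.5) contributes its full rectangle (perimeter 69.00 mm); the 27.5×12.5 cube at (6, 2.5) contributes its full rectangle (perimeter 80.00 mm); Combining (union): the regions partially overlap (shared area 2.75 mm²), so the edge portions inside another operand are dropped and the merged outline is re-measured after clipping — boundary = 149.55 mm. So its perimeter = 149.55 mm. Layer 9 (z = 2.25): the cylinder: section is a regular 32-gon, circumradius r=2 (perimeter = 2·32·2.000·sin(180°/32) = 12.55 mm); the cube at (5.5, 14.5) is not intersected at this z (z outside [7, 15.5]); the cube at (6, 2.5) is not intersected at this z (z outside [4.5, 24]); Combining (union): only the r=2 cylinder is present, so the union is just that shape — boundary = 12.55 mm. So its perimeter = 12.55 mm. Layer 30 is larger (149.55 vs 12.55 mm).

layer 30 (z = 7.5 mm)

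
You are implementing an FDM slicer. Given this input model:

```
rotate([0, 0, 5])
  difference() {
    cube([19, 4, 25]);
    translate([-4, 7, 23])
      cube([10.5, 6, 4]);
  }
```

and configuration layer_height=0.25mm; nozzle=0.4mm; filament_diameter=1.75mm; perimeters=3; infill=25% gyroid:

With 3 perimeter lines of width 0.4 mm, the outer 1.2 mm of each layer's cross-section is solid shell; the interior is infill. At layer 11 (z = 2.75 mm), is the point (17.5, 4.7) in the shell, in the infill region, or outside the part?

At z = 2.75 mm: the cube is present — its section is the full 19×4 rectangle; the cube at (-4, 7) is absent (z outside [23, 27]); Subtracting the remaining from the first: none of the subtracted shapes is present at this height, so the 19×4 cube is unchanged — 1 connected region; (rotated 5° about Z; rotation is an isometry so areas/perimeters/island counts are preserved). Overall, the cross-section is a single solid region. Undo the 5° rotation: the query point maps to (17.843, 3.157) in the un-rotated model frame. The nearest boundary edge runs (19.00, 4.00)→(0.00, 4.00); distance from the point to it = 0.84 mm. The point is inside the cross-section, 0.84 mm from the nearest boundary — within the 1.2 mm shell band (3 × 0.4).

shell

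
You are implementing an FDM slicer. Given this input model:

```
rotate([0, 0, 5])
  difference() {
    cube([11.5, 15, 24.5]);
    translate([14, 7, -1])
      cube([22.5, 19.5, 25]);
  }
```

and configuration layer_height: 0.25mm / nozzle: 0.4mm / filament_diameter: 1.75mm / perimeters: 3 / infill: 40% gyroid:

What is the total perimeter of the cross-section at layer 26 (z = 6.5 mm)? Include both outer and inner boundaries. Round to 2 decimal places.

53.00 mm

At z = 6.5 mm: the cube is present — its section is the full 11.5×15 rectangle (perimeter 53.00 mm); the cube at (14, 7) (footprint 22.5×19.5) is included at this height (perimeter 84.00 mm); After the difference (first − rest): starting from the 11.5×15 cube, the 22.5×19.5 cube at (14, 7) misses the remaining region (no effect) — boundary = 53.00 mm; (rotated 5° about Z; rotation is an isometry so areas/perimeters/island counts are preserved). Overall, the cross-section is a single solid region. Total boundary length (outer) = 53.00 mm.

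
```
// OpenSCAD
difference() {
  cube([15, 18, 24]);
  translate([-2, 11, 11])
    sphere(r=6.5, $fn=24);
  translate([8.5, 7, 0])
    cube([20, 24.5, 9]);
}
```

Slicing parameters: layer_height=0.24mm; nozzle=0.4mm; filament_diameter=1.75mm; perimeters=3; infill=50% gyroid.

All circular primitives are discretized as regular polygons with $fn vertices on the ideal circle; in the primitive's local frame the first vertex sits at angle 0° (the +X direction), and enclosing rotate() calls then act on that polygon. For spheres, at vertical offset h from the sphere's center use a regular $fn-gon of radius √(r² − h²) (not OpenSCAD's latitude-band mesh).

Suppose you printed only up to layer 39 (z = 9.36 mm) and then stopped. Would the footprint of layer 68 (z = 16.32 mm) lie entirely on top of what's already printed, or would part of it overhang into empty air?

Compare the two slices. At z = 9.36: the cube is present — its section is the full 15×18 rectangle (area 270.00 mm²); the r=6.5 sphere at (-2, 11) contributes a regular 24-gon of circumradius √(6.5²−1.64²) = 6.290 (area = (24/2)·6.290²·sin(360°/24) = 122.87 mm²); the cube at (8.5, 7) is not intersected at this z (z outside [0, 9]); Taking the first minus the rest: starting from the 15×18 cube (270.00 mm²), the r=6.5 sphere at (-2, 11) partially overlaps it — only the 36.84 mm² overlap (of its 122.87 mm²) is removed, clipping the outline — area = 233.16 mm². At z = 16.32: the cube is present — its section is the full 15×18 rectangle (area 270.00 mm²); the r=6.5 sphere at (-2, 11) contributes a regular 24-gon of circumradius √(6.5²−5.32²) = 3.735 (area = (24/2)·3.735²·sin(360°/24) = 43.32 mm²); the cube at (8.5, 7) is absent (z outside [0, 9]); After the difference (first − rest): starting from the 15×18 cube (270.00 mm²), the r=6.5 sphere at (-2, 11) partially overlaps it — only the 7.56 mm² overlap (of its 43.32 mm²) is removed, clipping the outline — area = 262.44 mm². Checking containment: at z = 16.32 the cross-section extends beyond the z = 9.36 cross-section by about 29.29 mm².

part overhangs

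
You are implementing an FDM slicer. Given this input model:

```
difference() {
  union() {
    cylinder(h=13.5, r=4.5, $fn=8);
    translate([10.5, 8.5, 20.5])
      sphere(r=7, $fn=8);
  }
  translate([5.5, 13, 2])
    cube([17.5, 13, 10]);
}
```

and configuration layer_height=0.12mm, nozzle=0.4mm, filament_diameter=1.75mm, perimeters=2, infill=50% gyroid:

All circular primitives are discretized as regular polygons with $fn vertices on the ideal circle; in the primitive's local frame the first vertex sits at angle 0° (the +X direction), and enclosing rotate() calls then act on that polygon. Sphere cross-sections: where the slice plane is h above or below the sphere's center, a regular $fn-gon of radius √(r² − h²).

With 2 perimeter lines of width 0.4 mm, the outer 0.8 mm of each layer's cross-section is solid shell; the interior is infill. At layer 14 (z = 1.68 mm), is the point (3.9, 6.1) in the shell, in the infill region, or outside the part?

outside

At z = 1.68 mm: the r=4.5 cylinder gives a regular 8-gon of circumradius 4.5 (constant along its height); the sphere at (10.5, 8.5) does not reach this height (|z−center|=18.820 > r=7); Taking the union: only the r=4.5 cylinder is present, so the union is just that shape — 1 connected region; the cube at (5.5, 13) does not reach this height (z outside [2, 12]); Subtracting the remaining from the first: none of the subtracted shapes is present at this height, so that combined region is unchanged — 1 connected region. Overall, the cross-section is a single solid region. The nearest boundary edge runs (3.18, 3.18)→(0.00, 4.50); distance from the point to it = 2.97 mm. The point is not inside any of the regions above, so it lies outside the cross-section (2.97 mm from the nearest boundary).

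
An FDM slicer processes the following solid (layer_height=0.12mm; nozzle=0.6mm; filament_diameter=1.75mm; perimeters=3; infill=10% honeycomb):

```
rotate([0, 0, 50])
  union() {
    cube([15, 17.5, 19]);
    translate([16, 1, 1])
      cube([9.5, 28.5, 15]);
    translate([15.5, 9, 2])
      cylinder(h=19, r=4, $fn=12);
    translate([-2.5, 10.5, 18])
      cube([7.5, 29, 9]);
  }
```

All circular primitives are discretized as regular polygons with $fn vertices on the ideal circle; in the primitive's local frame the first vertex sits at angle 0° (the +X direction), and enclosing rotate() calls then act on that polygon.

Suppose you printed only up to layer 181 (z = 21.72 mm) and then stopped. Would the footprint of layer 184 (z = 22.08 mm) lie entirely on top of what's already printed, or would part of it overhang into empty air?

Compare the two slices. At z = 21.72: the cube does not reach this height (z outside [0, 19]); the cube at (16, 1) does not reach this height (z outside [1, 16]); the cylinder at (15.5, 9) is not intersected at this z (z outside [2, 21]); the cube at (-2.5, 10.5) is present — its section is the full 7.5×29 rectangle (area 217.50 mm²); Merging all regions: only the 7.5×29 cube at (-2.5, 10.5) is present, so the union is just that shape — area = 217.50 mm²; (rotated 50° about Z; rotation is an isometry so areas/perimeters/island counts are preserved). At z = 22.08: the cube is absent (z outside [0, 19]); the cube at (16, 1) does not reach this height (z outside [1, 16]); the cylinder at (15.5, 9) is not intersected at this z (z outside [2, 21]); the cube at (-2.5, 10.5) (footprint 7.5×29) is included at this height (area 217.50 mm²); Taking the union: only the 7.5×29 cube at (-2.5, 10.5) is present, so the union is just that shape — area = 217.50 mm²; (whole slice rotated 50° about Z — lengths, areas and connectivity unchanged). Checking containment: the cross-section at z = 22.08 is a subset of the cross-section at z = 21.72.

entirely on top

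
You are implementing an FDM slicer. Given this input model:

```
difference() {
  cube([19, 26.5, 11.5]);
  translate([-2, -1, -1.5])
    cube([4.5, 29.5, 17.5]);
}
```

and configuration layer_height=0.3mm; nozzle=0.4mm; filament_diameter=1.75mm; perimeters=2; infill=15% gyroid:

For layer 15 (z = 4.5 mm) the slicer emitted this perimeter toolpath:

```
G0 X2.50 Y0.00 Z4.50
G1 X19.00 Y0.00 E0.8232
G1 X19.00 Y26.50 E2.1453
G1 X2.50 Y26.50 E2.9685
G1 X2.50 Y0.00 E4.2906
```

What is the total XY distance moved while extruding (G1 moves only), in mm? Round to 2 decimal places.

Sum the Euclidean lengths of each G1 segment: total = 86.00 mm.

86.00 mm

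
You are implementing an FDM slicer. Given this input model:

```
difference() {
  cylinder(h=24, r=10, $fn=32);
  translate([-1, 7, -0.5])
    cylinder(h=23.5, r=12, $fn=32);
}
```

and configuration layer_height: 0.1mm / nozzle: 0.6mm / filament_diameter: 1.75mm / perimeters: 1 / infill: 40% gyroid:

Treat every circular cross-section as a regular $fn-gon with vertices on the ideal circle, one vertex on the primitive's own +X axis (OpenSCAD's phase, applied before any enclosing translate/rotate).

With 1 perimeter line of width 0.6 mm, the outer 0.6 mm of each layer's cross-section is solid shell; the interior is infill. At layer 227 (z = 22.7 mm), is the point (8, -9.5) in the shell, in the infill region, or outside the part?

outside

At z = 22.7 mm: the cylinder: section is a regular 32-gon, circumradius r=10; the r=12 cylinder at (-1, 7) gives a regular 32-gon of circumradius 12 (constant along its height); After the difference (first − rest): starting from the r=10 cylinder, the r=12 cylinder at (-1, 7) partially overlaps it — only the 221.96 mm² overlap (of its 449.49 mm²) is removed, clipping the outline — 1 connected region. Overall, the cross-section is a single solid region. The nearest boundary edge runs (7.07, -7.07)→(5.56, -8.31); distance from the point to it = 2.47 mm. The point is not inside any of the regions above, so it lies outside the cross-section (2.47 mm from the nearest boundary).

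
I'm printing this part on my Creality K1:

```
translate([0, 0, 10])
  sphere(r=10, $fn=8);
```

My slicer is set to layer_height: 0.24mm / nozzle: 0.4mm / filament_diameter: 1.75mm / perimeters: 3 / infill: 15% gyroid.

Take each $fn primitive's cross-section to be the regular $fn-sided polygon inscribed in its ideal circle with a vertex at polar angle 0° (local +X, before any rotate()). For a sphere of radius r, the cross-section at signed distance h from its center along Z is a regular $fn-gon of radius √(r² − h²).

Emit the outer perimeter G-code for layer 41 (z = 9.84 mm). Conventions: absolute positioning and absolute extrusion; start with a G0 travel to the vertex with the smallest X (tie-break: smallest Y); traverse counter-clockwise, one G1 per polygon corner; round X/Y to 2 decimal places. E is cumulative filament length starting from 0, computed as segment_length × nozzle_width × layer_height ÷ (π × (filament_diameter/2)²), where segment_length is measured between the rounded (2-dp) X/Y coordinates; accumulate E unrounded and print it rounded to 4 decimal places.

At z = 9.84 mm: the sphere: section is a regular 8-gon, circumradius = √(r²−h²) = √(10²−0.16²) = 9.999. The outline is a single polygon with 8 vertices. Extrusion per mm of travel: 0.4 × 0.24 / (π × 0.875²) = 0.039912. Accumulating E over each segment gives final E = 2.4436.

G0 X-10.00 Y0.00 Z9.84
G1 X-7.07 Y-7.07 E0.3055
G1 X0.00 Y-10.00 E0.6109
G1 X7.07 Y-7.07 E0.9164
G1 X10.00 Y0.00 E1.2218
G1 X7.07 Y7.07 E1.5273
G1 X0.00 Y10.00 E1.8327
G1 X-7.07 Y7.07 E2.1382
G1 X-10.00 Y0.00 E2.4436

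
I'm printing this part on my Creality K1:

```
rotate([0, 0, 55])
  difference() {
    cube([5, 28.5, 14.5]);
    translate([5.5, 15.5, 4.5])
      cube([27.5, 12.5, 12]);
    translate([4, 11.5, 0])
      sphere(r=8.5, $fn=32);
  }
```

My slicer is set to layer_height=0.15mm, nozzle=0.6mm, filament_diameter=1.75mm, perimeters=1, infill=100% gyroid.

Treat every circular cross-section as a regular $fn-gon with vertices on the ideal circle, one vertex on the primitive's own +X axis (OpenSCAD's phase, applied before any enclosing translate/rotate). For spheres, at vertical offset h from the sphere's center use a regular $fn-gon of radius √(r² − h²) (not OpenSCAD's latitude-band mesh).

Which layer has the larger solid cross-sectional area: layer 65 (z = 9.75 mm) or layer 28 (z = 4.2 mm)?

layer 65 (z = 9.75 mm)

Layer 65 (z = 9.75): the cube is present — its section is the full 5×28.5 rectangle (area 142.50 mm²); the cube at (5.5, 15.5) is present — its section is the full 27.5×12.5 rectangle (area 343.75 mm²); the sphere at (4, 11.5) is not intersected at this z (|z−center|=9.750 > r=8.5); After the difference (first − rest): starting from the 5×28.5 cube (142.50 mm²), the 27.5×12.5 cube at (5.5, 15.5) misses the remaining region (no effect) — area = 142.50 mm²; (rotated 55° about Z; rotation is an isometry so areas/perimeters/island counts are preserved). So its area = 142.50 mm². Layer 28 (z = 4.2): the cube is present — its section is the full 5×28.5 rectangle (area 142.50 mm²); the cube at (5.5, 15.5) is absent (z outside [4.5, 16.5]); the r=8.5 sphere at (4, 11.5) slices to a regular 32-gon of circumradius 7.390 (√(r²−h²) with h=4.2 from center) (area = (32/2)·7.390²·sin(360°/32) = 170.46 mm²); Subtracting the remaining from the first: starting from the 5×28.5 cube (142.50 mm²), the r=8.5 sphere at (4, 11.5) partially overlaps it — only the 70.57 mm² overlap (of its 170.46 mm²) is removed, clipping the outline — area = 71.93 mm²; (whole slice rotated 55° about Z — lengths, areas and connectivity unchanged). So its area = 71.93 mm². Layer 65 is larger (142.50 vs 71.93 mm²).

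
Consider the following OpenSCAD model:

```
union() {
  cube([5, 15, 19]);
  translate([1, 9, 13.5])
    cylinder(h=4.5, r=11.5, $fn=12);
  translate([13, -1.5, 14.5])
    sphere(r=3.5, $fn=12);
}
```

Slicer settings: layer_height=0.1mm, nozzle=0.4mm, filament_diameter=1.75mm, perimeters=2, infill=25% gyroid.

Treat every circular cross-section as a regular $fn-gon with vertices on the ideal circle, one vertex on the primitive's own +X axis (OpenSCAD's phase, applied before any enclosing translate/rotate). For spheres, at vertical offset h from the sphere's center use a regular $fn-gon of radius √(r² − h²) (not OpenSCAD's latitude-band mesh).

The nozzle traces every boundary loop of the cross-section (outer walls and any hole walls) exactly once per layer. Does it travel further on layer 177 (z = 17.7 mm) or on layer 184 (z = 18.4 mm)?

layer 177 (z = 17.7 mm)

Layer 177 (z = 17.7): the cube (footprint 5×15) is included at this height (perimeter 40.00 mm); the r=11.5 cylinder at (1, 9) gives a regular 12-gon of circumradius 11.5 (constant along its height) (perimeter = 2·12·11.500·sin(180°/12) = 71.43 mm); the r=3.5 sphere at (13, -1.5) slices to a regular 12-gon of circumradius 1.418 (√(r²−h²) with h=3.2 from center) (perimeter = 2·12·1.418·sin(180°/12) = 8.81 mm); Merging all regions: the regions partially overlap (shared area 75.00 mm²), so the edge portions inside another operand are dropped and the merged outline is re-measured after clipping — boundary = 80.24 mm. So its perimeter = 80.24 mm. Layer 184 (z = 18.4): the 5×15 cube contributes its full rectangle (perimeter 40.00 mm); the cylinder at (1, 9) is absent (z outside [13.5, 18]); the sphere at (13, -1.5) does not reach this height (|z−center|=3.900 > r=3.5); Taking the union: only the 5×15 cube is present, so the union is just that shape — boundary = 40.00 mm. So its perimeter = 40.00 mm. Layer 177 is larger (80.24 vs 40.00 mm).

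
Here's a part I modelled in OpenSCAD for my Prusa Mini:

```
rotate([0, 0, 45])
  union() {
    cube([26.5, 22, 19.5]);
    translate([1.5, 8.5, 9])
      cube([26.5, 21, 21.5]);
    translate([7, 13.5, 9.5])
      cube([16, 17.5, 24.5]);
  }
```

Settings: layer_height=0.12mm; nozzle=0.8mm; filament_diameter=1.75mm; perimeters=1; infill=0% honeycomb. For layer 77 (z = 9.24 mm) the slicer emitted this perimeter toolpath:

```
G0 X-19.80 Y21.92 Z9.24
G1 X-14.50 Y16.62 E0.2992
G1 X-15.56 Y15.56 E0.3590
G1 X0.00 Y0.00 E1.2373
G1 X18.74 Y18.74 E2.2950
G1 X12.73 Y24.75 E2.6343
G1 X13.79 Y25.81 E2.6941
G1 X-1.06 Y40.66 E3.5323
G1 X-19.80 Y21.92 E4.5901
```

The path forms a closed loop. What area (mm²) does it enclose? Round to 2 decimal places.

802.08 mm²

Apply the shoelace formula to the sequence of (X, Y) vertices; enclosed area = 802.08 mm².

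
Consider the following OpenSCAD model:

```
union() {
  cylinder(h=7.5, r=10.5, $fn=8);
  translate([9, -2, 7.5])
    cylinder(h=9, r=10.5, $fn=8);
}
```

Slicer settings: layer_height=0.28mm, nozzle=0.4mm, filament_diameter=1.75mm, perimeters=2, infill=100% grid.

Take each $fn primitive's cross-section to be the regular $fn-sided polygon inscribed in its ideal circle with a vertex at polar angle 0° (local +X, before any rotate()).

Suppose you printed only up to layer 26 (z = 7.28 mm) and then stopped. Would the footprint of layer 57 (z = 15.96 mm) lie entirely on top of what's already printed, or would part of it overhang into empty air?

part overhangs

Compare the two slices. At z = 7.28: the cylinder: section is a regular 8-gon, circumradius r=10.5 (area = (8/2)·10.500²·sin(360°/8) = 311.83 mm²); the cylinder at (9, -2) does not reach this height (z outside [7.5, 16.5]); Combining (union): only the r=10.5 cylinder is present, so the union is just that shape — area = 311.83 mm². At z = 15.96: the cylinder does not reach this height (z outside [0, 7.5]); the r=10.5 cylinder at (9, -2) gives a regular 8-gon of circumradius 10.5 (constant along its height) (area = (8/2)·10.500²·sin(360°/8) = 311.83 mm²); Merging all regions: only the r=10.5 cylinder at (9, -2) is present, so the union is just that shape — area = 311.83 mm². Checking containment: at z = 15.96 the cross-section extends beyond the z = 7.28 cross-section by about 177.05 mm².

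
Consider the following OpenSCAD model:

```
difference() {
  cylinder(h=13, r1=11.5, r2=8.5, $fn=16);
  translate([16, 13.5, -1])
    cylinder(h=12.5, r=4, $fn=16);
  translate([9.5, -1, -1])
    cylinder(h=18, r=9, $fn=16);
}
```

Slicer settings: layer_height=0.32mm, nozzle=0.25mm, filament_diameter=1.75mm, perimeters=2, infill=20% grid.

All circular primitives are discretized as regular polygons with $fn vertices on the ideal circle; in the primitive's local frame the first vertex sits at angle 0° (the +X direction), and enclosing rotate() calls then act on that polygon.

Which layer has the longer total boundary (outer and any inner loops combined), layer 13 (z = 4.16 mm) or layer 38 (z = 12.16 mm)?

Layer 13 (z = 4.16): the cone: at t=0.320 of its height the radius interpolates to r₁+(r₂−r₁)t = 10.540, giving a regular 16-gon of that circumradius (perimeter = 2·16·10.540·sin(180°/16) = 65.80 mm); the r=4 cylinder at (16, 13.5) gives a regular 16-gon of circumradius 4 (constant along its height) (perimeter = 2·16·4.000·sin(180°/16) = 24.97 mm); the r=9 cylinder at (9.5, -1) gives a regular 16-gon of circumradius 9 (constant along its height) (perimeter = 2·16·9.000·sin(180°/16) = 56.19 mm); Taking the first minus the rest: starting from the cone, the r=4 cylinder at (16, 13.5) misses the remaining region (no effect); the r=9 cylinder at (9.5, -1) partially overlaps it — only the 114.98 mm² overlap (of its 247.98 mm²) is removed, clipping the outline — boundary = 68.13 mm. So its perimeter = 68.13 mm. Layer 38 (z = 12.16): the cone (r1=11.5→r2=8.5) has section circumradius 8.694 here — a regular 16-gon (perimeter = 2·16·8.694·sin(180°/16) = 54.27 mm); the cylinder at (16, 13.5) is absent (z outside [-1, 11.5]); the r=9 cylinder at (9.5, -1) contributes a regular 16-gon of circumradius 9 (perimeter = 2·16·9.000·sin(180°/16) = 56.19 mm); Subtracting the remaining from the first: starting from the cone, the r=9 cylinder at (9.5, -1) partially overlaps it — only the 81.48 mm² overlap (of its 247.98 mm²) is removed, clipping the outline — boundary = 53.97 mm. So its perimeter = 53.97 mm. Layer 13 is larger (68.13 vs 53.97 mm).

layer 13 (z = 4.16 mm)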